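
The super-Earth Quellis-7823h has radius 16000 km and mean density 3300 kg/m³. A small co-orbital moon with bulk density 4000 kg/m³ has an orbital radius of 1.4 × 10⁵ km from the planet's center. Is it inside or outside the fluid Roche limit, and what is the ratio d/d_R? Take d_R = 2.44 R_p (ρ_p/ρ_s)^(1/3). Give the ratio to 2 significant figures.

outside; d/d_R ≈ 3.8

d_R = 2.44 × (16000 km) × (3300/4000)^(1/3) = 36620 km
d/d_R = (1.4 × 10⁵) / (36620) = 3.8
Since d/d_R > 1, the body is outside the Roche limit.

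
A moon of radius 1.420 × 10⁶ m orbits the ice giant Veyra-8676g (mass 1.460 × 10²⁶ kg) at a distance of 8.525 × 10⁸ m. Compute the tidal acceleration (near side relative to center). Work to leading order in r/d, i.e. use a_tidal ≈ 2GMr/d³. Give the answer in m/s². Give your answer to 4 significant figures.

4.467 × 10⁻⁵ m/s²

a_tidal = 2GMr/d³
        = 2 × (6.674 × 10⁻¹¹) × (1.460 × 10²⁶) × (1.420 × 10⁶) / (8.525 × 10⁸)³
        = 4.467 × 10⁻⁵ m/s²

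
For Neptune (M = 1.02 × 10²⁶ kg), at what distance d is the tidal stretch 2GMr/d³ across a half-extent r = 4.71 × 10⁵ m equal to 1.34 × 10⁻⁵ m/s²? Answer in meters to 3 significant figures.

7.82 × 10⁸ m

2GMr/d³ = a_tidal  ⇒  d = (2GMr / a_tidal)^(1/3)
d = (2 × 6.674×10⁻¹¹ × (1.02 × 10²⁶) × (4.71 × 10⁵) / (1.34 × 10⁻⁵))^(1/3)
  = 7.82 × 10⁸ m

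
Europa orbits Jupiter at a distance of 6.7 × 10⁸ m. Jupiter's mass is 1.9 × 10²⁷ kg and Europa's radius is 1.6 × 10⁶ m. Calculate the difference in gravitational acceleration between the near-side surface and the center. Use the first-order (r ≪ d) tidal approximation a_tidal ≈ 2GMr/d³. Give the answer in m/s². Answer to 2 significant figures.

1.3 × 10⁻³ m/s²

Differencing GM/(d−r)² and GM/d² to first order in r/d gives 2GMr/d³.
Δa = 2GMr/d³
   = 2 × (6.674 × 10⁻¹¹) × (1.9 × 10²⁷) × (1.6 × 10⁶) / (6.7 × 10⁸)³
   = 1.3 × 10⁻³ m/s²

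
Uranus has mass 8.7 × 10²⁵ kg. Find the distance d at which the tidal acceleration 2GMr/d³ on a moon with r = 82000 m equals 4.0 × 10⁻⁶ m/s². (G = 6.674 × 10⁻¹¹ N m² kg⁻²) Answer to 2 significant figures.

6.2 × 10⁸ m

2GMr/d³ = a_tidal  ⇒  d = (2GMr / a_tidal)^(1/3)
d = (2 × 6.674×10⁻¹¹ × (8.7 × 10²⁵) × (82000) / (4.0 × 10⁻⁶))^(1/3)
  = 6.2 × 10⁸ m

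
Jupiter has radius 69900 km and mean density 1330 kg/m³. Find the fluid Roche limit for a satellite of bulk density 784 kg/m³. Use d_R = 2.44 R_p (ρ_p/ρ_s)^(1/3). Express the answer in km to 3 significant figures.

2.03 × 10⁵ km

d_R = 2.44 × 69900 km × (1330/784)^(1/3)
    = 2.03 × 10⁵ km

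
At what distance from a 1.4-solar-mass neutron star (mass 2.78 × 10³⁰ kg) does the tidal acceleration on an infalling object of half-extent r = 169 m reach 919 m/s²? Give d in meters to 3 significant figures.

2GMr/d³ = a_tidal  ⇒  d = (2GMr / a_tidal)^(1/3)
d = (2 × 6.674×10⁻¹¹ × (2.78 × 10³⁰) × (169) / (919))^(1/3)
  = 4.09 × 10⁶ m

4.09 × 10⁶ m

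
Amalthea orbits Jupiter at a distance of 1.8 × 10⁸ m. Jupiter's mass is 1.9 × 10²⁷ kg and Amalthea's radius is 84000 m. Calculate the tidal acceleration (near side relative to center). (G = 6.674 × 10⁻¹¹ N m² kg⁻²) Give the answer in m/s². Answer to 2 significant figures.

3.7 × 10⁻³ m/s²

a_tidal = 2GMr/d³
        = 2 × (6.674 × 10⁻¹¹) × (1.9 × 10²⁷) × (84000) / (1.8 × 10⁸)³
        = 3.7 × 10⁻³ m/s²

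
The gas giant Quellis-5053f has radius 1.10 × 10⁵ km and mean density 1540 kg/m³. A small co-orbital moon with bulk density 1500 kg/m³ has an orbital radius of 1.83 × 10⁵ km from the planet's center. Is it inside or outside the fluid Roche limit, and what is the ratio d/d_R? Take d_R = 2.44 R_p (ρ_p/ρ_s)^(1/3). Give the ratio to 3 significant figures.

inside; d/d_R ≈ 0.676

d_R = 2.44 × (1.10 × 10⁵ km) × (1540/1500)^(1/3) = 2.708 × 10⁵ km
d/d_R = (1.83 × 10⁵) / (2.708 × 10⁵) = 0.676
Since d/d_R < 1, the body is inside the Roche limit.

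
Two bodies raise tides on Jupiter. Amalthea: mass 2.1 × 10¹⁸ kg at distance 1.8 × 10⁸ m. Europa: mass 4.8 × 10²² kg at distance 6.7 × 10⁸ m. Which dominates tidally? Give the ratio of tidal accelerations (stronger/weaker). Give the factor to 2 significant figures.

Europa, by a factor of ≈ 440

Tidal stretch scales as M/d³; compute that for each body.
Amalthea: (2.1 × 10¹⁸) / (1.8 × 10⁸)³ = 3.601 × 10⁻⁷
Europa: (4.8 × 10²²) / (6.7 × 10⁸)³ = 1.596 × 10⁻⁴
Ratio (larger/smaller) = 440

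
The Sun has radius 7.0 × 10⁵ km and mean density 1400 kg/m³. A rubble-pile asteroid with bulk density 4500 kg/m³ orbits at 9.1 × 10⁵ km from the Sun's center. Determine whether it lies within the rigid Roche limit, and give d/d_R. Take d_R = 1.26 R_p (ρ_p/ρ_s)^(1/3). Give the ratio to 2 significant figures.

outside; d/d_R ≈ 1.5

d_R = 1.26 × (7.0 × 10⁵ km) × (1400/4500)^(1/3) = 5.976 × 10⁵ km
d/d_R = (9.1 × 10⁵) / (5.976 × 10⁵) = 1.5
Since d/d_R > 1, the body is outside the Roche limit.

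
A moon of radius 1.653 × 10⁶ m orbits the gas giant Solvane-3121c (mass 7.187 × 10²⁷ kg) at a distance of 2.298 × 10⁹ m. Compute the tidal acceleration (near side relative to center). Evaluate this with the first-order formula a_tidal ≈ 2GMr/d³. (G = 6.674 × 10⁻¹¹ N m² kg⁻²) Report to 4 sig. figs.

1.307 × 10⁻⁴ m/s²

The tidal stretch is the gradient of GM/d² times the body's extent r, hence the 1/d³ dependence.
a_tidal = 2GMr/d³
        = 2 × (6.674 × 10⁻¹¹) × (7.187 × 10²⁷) × (1.653 × 10⁶) / (2.298 × 10⁹)³
        = 1.307 × 10⁻⁴ m/s²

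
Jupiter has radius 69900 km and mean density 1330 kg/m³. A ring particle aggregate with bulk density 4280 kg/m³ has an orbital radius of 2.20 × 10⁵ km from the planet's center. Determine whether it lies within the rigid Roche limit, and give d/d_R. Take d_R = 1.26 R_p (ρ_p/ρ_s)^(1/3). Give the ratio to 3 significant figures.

outside; d/d_R ≈ 3.69

d_R = 1.26 × (69900 km) × (1330/4280)^(1/3) = 59660 km
d/d_R = (2.20 × 10⁵) / (59660) = 3.69
Since d/d_R > 1, the body is outside the Roche limit.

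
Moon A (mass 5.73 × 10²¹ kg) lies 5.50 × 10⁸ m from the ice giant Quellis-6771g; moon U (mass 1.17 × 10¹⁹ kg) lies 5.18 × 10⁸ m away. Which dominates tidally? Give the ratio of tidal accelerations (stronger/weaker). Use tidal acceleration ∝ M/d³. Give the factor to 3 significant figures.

Moon A, by a factor of ≈ 409

The tide-raising term goes as M/d³ (the gradient of a 1/d² field).
Moon A: (5.73 × 10²¹) / (5.50 × 10⁸)³ = 3.444 × 10⁻⁵
Moon U: (1.17 × 10¹⁹) / (5.18 × 10⁸)³ = 8.418 × 10⁻⁸
Ratio (larger/smaller) = 409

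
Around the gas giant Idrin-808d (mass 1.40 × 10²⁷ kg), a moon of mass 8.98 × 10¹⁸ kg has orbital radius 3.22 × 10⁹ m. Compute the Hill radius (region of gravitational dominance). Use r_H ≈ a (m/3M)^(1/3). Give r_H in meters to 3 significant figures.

4.15 × 10⁶ m

r_H ≈ a (m/3M)^(1/3)
    = (3.22 × 10⁹) × (8.98 × 10¹⁸ / (3 × 1.40 × 10²⁷))^(1/3)
    = 4.15 × 10⁶ m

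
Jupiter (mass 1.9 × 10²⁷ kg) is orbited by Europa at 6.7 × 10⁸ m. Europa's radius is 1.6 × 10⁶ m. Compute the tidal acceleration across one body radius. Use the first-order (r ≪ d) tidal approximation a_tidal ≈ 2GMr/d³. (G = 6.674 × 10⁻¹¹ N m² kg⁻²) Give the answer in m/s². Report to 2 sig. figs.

1.3 × 10⁻³ m/s²

Δa = 2GMr/d³
   = 2 × (6.674 × 10⁻¹¹) × (1.9 × 10²⁷) × (1.6 × 10⁶) / (6.7 × 10⁸)³
   = 1.3 × 10⁻³ m/s²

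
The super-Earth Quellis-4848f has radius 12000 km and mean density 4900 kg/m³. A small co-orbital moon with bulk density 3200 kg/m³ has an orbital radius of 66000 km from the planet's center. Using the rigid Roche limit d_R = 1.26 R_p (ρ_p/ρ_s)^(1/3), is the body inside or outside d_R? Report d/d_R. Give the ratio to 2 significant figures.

outside; d/d_R ≈ 3.8

d_R = 1.26 × (12000 km) × (4900/3200)^(1/3) = 17430 km
d/d_R = (66000) / (17430) = 3.8
Since d/d_R > 1, the body is outside the Roche limit.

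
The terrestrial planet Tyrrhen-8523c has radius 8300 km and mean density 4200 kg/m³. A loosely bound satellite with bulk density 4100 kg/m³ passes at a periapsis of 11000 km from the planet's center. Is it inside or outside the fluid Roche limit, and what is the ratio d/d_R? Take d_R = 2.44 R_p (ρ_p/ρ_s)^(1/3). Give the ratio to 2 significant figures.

inside; d/d_R ≈ 0.54

d_R = 2.44 × (8300 km) × (4200/4100)^(1/3) = 20420 km
d/d_R = (11000) / (20420) = 0.54
Since d/d_R < 1, the body is inside the Roche limit.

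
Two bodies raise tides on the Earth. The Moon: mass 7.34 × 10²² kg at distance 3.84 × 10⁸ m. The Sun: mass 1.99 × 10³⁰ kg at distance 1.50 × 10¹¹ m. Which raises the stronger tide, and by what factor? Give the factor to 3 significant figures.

The Moon, by a factor of ≈ 2.20

The tide-raising term goes as M/d³ (the gradient of a 1/d² field).
The Moon: (7.34 × 10²²) / (3.84 × 10⁸)³ = 1.296 × 10⁻³
The Sun: (1.99 × 10³⁰) / (1.50 × 10¹¹)³ = 5.896 × 10⁻⁴
Ratio (larger/smaller) = 2.20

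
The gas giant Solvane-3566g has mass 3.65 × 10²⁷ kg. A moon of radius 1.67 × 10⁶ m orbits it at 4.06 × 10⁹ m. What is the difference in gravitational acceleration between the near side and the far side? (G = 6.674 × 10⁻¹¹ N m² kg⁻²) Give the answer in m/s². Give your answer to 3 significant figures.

2.43 × 10⁻⁵ m/s²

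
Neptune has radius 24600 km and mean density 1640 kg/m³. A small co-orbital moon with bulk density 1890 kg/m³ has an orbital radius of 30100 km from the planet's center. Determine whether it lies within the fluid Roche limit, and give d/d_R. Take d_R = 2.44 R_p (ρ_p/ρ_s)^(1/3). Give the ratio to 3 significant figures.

d_R = 2.44 × (24600 km) × (1640/1890)^(1/3) = 57250 km
d/d_R = (30100) / (57250) = 0.526
Since d/d_R < 1, the body is inside the Roche limit.

inside; d/d_R ≈ 0.526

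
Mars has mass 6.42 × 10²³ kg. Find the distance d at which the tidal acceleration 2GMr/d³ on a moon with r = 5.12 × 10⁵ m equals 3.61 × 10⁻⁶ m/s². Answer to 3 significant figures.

2.30 × 10⁸ m

2GMr/d³ = a_tidal  ⇒  d = (2GMr / a_tidal)^(1/3)
d = (2 × 6.674×10⁻¹¹ × (6.42 × 10²³) × (5.12 × 10⁵) / (3.61 × 10⁻⁶))^(1/3)
  = 2.30 × 10⁸ m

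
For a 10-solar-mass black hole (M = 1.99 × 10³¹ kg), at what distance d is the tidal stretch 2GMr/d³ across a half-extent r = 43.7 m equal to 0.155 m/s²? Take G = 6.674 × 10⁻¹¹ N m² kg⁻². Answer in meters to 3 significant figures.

2GMr/d³ = a_tidal  ⇒  d = (2GMr / a_tidal)^(1/3)
d = (2 × 6.674×10⁻¹¹ × (1.99 × 10³¹) × (43.7) / (0.155))^(1/3)
  = 9.08 × 10⁷ m

9.08 × 10⁷ m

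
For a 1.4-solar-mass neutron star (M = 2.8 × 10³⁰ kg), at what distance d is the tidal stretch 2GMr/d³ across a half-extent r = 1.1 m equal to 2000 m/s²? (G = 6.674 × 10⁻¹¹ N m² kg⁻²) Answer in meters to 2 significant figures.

2GMr/d³ = a_tidal  ⇒  d = (2GMr / a_tidal)^(1/3)
d = (2 × 6.674×10⁻¹¹ × (2.8 × 10³⁰) × (1.1) / (2000))^(1/3)
  = 5.9 × 10⁵ m

5.9 × 10⁵ m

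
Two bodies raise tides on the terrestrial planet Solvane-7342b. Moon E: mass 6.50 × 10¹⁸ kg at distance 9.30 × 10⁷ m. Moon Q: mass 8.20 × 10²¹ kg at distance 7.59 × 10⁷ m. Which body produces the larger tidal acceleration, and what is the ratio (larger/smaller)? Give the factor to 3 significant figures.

Moon Q, by a factor of ≈ 2320

Compare M/d³ for the two perturbers:
Moon E: (6.50 × 10¹⁸) / (9.30 × 10⁷)³ = 8.081 × 10⁻⁶
Moon Q: (8.20 × 10²¹) / (7.59 × 10⁷)³ = 1.875 × 10⁻²
Ratio (larger/smaller) = 2320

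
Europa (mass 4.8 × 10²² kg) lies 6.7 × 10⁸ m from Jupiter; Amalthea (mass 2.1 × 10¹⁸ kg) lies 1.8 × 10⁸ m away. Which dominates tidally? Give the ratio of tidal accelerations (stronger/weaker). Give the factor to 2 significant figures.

Tidal stretch scales as M/d³; compute that for each body.
Europa: (4.8 × 10²²) / (6.7 × 10⁸)³ = 1.596 × 10⁻⁴
Amalthea: (2.1 × 10¹⁸) / (1.8 × 10⁸)³ = 3.601 × 10⁻⁷
Ratio (larger/smaller) = 440

Europa, by a factor of ≈ 440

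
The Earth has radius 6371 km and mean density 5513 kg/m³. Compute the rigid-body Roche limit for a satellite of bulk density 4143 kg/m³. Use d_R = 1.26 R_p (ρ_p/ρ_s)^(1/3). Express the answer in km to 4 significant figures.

8829 km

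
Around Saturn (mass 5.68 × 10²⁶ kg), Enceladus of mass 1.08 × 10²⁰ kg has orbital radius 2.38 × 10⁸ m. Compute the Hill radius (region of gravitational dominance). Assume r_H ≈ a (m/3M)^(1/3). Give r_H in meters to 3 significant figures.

r_H ≈ a (m/3M)^(1/3)
    = (2.38 × 10⁸) × (1.08 × 10²⁰ / (3 × 5.68 × 10²⁶))^(1/3)
    = 9.49 × 10⁵ m

9.49 × 10⁵ m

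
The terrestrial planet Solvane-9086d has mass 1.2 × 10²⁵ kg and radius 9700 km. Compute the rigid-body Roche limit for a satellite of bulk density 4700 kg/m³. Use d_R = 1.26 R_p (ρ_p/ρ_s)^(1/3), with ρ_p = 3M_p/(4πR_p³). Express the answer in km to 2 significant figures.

11000 km

ρ_p = 3M_p/(4πR_p³) = 3 × (1.2 × 10²⁵) / (4π × (9.7 × 10⁶ m)³) = 3100 kg/m³
d_R = 1.26 × 9700 km × (3100/4700)^(1/3)
    = 11000 km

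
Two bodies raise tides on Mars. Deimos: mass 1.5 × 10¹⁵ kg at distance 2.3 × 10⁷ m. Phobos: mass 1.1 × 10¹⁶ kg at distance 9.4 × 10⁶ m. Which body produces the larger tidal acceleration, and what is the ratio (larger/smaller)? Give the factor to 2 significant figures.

Phobos, by a factor of ≈ 110

Tidal acceleration ∝ M/d³, so compare M/d³ for each.
Deimos: (1.5 × 10¹⁵) / (2.3 × 10⁷)³ = 1.233 × 10⁻⁷
Phobos: (1.1 × 10¹⁶) / (9.4 × 10⁶)³ = 1.324 × 10⁻⁵
Ratio (larger/smaller) = 110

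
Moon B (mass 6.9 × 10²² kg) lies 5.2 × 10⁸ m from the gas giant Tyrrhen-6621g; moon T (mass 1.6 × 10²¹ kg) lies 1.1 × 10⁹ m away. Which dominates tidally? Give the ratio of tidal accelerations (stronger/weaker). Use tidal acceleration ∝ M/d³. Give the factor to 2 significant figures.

Moon B, by a factor of ≈ 410

The tide-raising term goes as M/d³ (the gradient of a 1/d² field).
Moon B: (6.9 × 10²²) / (5.2 × 10⁸)³ = 4.907 × 10⁻⁴
Moon T: (1.6 × 10²¹) / (1.1 × 10⁹)³ = 1.202 × 10⁻⁶
Ratio (larger/smaller) = 410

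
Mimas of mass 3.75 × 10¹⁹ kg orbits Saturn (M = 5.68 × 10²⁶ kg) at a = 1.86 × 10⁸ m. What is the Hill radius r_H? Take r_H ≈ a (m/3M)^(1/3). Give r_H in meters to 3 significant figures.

r_H ≈ a (m/3M)^(1/3)
    = (1.86 × 10⁸) × (3.75 × 10¹⁹ / (3 × 5.68 × 10²⁶))^(1/3)
    = 5.21 × 10⁵ m

5.21 × 10⁵ m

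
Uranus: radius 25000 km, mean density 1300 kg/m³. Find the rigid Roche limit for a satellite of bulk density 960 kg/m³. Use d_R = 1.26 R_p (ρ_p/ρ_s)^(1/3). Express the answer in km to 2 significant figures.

d_R = 1.26 × 25000 km × (1300/960)^(1/3)
    = 35000 km

35000 km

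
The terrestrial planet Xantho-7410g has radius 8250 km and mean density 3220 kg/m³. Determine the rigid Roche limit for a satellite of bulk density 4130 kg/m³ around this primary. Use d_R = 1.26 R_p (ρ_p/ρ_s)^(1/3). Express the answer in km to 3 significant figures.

d_R = 1.26 × 8250 km × (3220/4130)^(1/3)
    = 9570 km

9570 km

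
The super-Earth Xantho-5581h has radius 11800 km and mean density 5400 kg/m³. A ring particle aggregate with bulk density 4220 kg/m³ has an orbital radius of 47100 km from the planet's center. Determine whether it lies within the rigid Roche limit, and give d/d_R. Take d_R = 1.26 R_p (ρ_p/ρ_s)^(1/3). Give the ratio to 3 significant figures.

outside; d/d_R ≈ 2.92

d_R = 1.26 × (11800 km) × (5400/4220)^(1/3) = 16140 km
d/d_R = (47100) / (16140) = 2.92
Since d/d_R > 1, the body is outside the Roche limit.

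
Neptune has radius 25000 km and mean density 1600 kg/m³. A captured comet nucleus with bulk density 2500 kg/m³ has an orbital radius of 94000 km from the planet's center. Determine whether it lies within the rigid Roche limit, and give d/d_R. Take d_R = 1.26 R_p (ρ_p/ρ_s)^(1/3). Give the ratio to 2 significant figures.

outside; d/d_R ≈ 3.5

d_R = 1.26 × (25000 km) × (1600/2500)^(1/3) = 27150 km
d/d_R = (94000) / (27150) = 3.5
Since d/d_R > 1, the body is outside the Roche limit.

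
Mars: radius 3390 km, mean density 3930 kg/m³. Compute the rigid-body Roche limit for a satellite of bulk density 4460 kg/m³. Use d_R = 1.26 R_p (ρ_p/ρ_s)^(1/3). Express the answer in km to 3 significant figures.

4100 km

d_R = 1.26 × 3390 km × (3930/4460)^(1/3)
    = 4100 km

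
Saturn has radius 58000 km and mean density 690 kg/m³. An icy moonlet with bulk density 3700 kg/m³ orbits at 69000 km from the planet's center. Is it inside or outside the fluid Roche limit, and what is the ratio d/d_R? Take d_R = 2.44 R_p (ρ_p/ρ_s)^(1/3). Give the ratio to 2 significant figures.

d_R = 2.44 × (58000 km) × (690/3700)^(1/3) = 80850 km
d/d_R = (69000) / (80850) = 0.85
Since d/d_R < 1, the body is inside the Roche limit.

inside; d/d_R ≈ 0.85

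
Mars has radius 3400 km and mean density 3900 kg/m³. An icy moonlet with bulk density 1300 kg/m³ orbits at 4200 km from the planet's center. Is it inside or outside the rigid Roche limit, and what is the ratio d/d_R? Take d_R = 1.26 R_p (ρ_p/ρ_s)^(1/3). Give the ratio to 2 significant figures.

inside; d/d_R ≈ 0.68

d_R = 1.26 × (3400 km) × (3900/1300)^(1/3) = 6179 km
d/d_R = (4200) / (6179) = 0.68
Since d/d_R < 1, the body is inside the Roche limit.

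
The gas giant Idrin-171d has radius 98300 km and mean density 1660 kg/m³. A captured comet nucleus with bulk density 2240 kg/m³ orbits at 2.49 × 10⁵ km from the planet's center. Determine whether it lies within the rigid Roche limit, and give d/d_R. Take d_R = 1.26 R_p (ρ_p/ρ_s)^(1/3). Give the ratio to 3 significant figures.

d_R = 1.26 × (98300 km) × (1660/2240)^(1/3) = 1.121 × 10⁵ km
d/d_R = (2.49 × 10⁵) / (1.121 × 10⁵) = 2.22
Since d/d_R > 1, the body is outside the Roche limit.

outside; d/d_R ≈ 2.22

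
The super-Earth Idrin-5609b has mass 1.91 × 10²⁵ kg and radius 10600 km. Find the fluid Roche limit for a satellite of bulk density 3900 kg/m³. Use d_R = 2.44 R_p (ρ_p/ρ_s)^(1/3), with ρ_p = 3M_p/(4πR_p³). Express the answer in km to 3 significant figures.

25700 km

ρ_p = 3M_p/(4πR_p³) = 3 × (1.91 × 10²⁵) / (4π × (1.06 × 10⁷ m)³) = 3830 kg/m³
d_R = 2.44 × 10600 km × (3830/3900)^(1/3)
    = 25700 km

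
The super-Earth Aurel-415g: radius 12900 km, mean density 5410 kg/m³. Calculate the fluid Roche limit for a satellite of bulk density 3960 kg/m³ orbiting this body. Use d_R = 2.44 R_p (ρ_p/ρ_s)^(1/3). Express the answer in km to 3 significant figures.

34900 km

d_R = 2.44 × 12900 km × (5410/3960)^(1/3)
    = 34900 km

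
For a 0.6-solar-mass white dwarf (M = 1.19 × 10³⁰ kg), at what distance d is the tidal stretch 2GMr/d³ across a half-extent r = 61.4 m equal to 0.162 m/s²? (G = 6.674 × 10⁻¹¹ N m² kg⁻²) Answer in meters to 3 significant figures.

2GMr/d³ = a_tidal  ⇒  d = (2GMr / a_tidal)^(1/3)
d = (2 × 6.674×10⁻¹¹ × (1.19 × 10³⁰) × (61.4) / (0.162))^(1/3)
  = 3.92 × 10⁷ m

3.92 × 10⁷ m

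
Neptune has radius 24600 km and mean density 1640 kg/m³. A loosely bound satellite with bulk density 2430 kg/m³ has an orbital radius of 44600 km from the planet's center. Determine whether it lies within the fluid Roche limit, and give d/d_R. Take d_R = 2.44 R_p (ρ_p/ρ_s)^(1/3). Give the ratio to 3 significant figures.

inside; d/d_R ≈ 0.847

d_R = 2.44 × (24600 km) × (1640/2430)^(1/3) = 52650 km
d/d_R = (44600) / (52650) = 0.847
Since d/d_R < 1, the body is inside the Roche limit.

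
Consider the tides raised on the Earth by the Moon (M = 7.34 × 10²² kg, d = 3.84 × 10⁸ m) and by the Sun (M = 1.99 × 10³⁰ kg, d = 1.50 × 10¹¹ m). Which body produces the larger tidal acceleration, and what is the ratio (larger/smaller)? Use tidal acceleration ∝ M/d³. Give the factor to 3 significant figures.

Compare M/d³ for the two perturbers:
The Moon: (7.34 × 10²²) / (3.84 × 10⁸)³ = 1.296 × 10⁻³
The Sun: (1.99 × 10³⁰) / (1.50 × 10¹¹)³ = 5.896 × 10⁻⁴
Ratio (larger/smaller) = 2.20

The Moon, by a factor of ≈ 2.20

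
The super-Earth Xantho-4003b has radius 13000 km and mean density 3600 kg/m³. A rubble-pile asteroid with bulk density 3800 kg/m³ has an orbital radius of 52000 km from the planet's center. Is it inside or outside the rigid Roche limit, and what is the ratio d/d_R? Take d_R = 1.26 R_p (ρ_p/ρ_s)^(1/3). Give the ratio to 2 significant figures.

outside; d/d_R ≈ 3.2

d_R = 1.26 × (13000 km) × (3600/3800)^(1/3) = 16090 km
d/d_R = (52000) / (16090) = 3.2
Since d/d_R > 1, the body is outside the Roche limit.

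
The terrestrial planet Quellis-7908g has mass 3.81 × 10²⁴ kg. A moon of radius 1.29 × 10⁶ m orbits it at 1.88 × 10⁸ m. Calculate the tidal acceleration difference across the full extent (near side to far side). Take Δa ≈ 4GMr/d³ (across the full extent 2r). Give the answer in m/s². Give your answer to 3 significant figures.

1.97 × 10⁻⁴ m/s²

Differencing GM/(d−r)² and GM/(d+r)² to first order in r/d gives 4GMr/d³.
Δa = 4GMr/d³
   = 4 × (6.674 × 10⁻¹¹) × (3.81 × 10²⁴) × (1.29 × 10⁶) / (1.88 × 10⁸)³
   = 1.97 × 10⁻⁴ m/s²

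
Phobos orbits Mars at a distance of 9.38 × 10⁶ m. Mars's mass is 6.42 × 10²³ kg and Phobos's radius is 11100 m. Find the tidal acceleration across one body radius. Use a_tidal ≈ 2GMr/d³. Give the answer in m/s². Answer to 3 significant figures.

1.15 × 10⁻³ m/s²

Δg = 2GMr/d³
   = 2 × (6.674 × 10⁻¹¹) × (6.42 × 10²³) × (11100) / (9.38 × 10⁶)³
   = 1.15 × 10⁻³ m/s²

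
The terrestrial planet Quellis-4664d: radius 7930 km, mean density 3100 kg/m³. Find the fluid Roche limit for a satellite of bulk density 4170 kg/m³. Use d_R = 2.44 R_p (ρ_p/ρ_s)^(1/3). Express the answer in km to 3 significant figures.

17500 km

d_R = 2.44 × 7930 km × (3100/4170)^(1/3)
    = 17500 km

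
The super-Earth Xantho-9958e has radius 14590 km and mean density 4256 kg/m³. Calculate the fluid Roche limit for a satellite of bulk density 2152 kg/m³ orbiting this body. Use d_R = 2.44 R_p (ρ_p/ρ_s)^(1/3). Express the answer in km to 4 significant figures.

d_R = 2.44 × 14590 km × (4256/2152)^(1/3)
    = 44690 km

44690 km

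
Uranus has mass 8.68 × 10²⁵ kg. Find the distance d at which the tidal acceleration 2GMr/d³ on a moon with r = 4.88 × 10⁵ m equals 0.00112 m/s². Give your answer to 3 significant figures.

2GMr/d³ = a_tidal  ⇒  d = (2GMr / a_tidal)^(1/3)
d = (2 × 6.674×10⁻¹¹ × (8.68 × 10²⁵) × (4.88 × 10⁵) / (0.00112))^(1/3)
  = 1.72 × 10⁸ m

1.72 × 10⁸ m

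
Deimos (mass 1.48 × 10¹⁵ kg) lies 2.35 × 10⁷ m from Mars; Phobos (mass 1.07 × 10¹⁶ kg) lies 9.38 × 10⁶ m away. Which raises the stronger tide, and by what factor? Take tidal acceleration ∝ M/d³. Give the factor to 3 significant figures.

Phobos, by a factor of ≈ 114

Tidal stretch scales as M/d³; compute that for each body.
Deimos: (1.48 × 10¹⁵) / (2.35 × 10⁷)³ = 1.140 × 10⁻⁷
Phobos: (1.07 × 10¹⁶) / (9.38 × 10⁶)³ = 1.297 × 10⁻⁵
Ratio (larger/smaller) = 114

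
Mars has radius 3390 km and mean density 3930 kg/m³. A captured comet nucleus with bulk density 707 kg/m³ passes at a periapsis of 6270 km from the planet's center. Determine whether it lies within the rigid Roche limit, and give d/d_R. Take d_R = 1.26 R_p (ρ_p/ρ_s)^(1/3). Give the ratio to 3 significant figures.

d_R = 1.26 × (3390 km) × (3930/707)^(1/3) = 7566 km
d/d_R = (6270) / (7566) = 0.829
Since d/d_R < 1, the body is inside the Roche limit.

inside; d/d_R ≈ 0.829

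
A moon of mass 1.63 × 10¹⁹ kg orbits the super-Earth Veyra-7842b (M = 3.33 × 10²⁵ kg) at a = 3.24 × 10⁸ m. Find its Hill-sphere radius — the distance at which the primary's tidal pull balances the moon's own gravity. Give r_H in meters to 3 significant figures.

r_H ≈ a (m/3M)^(1/3)
    = (3.24 × 10⁸) × (1.63 × 10¹⁹ / (3 × 3.33 × 10²⁵))^(1/3)
    = 1.77 × 10⁶ m

1.77 × 10⁶ m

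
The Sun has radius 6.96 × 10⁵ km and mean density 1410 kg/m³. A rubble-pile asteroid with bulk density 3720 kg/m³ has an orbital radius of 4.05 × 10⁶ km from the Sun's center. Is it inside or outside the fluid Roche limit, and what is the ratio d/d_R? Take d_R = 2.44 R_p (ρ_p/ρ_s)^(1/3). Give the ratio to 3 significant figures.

d_R = 2.44 × (6.96 × 10⁵ km) × (1410/3720)^(1/3) = 1.229 × 10⁶ km
d/d_R = (4.05 × 10⁶) / (1.229 × 10⁶) = 3.30
Since d/d_R > 1, the body is outside the Roche limit.

outside; d/d_R ≈ 3.30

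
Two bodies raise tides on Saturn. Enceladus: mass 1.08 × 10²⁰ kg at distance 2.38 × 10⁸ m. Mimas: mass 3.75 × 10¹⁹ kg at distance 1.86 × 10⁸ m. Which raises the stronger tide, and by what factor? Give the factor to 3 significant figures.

Compare M/d³ for the two perturbers:
Enceladus: (1.08 × 10²⁰) / (2.38 × 10⁸)³ = 8.011 × 10⁻⁶
Mimas: (3.75 × 10¹⁹) / (1.86 × 10⁸)³ = 5.828 × 10⁻⁶
Ratio (larger/smaller) = 1.37

Enceladus, by a factor of ≈ 1.37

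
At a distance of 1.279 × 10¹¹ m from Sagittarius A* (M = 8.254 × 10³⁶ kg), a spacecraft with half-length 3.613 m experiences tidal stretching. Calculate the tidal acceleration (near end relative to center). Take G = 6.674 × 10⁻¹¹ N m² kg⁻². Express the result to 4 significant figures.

1.903 × 10⁻⁶ m/s²

The tidal stretch is the gradient of GM/d² times the body's extent r, hence the 1/d³ dependence.
Δa = 2GMr/d³
   = 2 × (6.674 × 10⁻¹¹) × (8.254 × 10³⁶) × (3.613) / (1.279 × 10¹¹)³
   = 1.903 × 10⁻⁶ m/s²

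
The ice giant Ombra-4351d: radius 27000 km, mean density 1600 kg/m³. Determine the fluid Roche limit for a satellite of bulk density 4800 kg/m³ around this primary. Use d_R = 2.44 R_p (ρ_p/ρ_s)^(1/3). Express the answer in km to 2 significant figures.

46000 km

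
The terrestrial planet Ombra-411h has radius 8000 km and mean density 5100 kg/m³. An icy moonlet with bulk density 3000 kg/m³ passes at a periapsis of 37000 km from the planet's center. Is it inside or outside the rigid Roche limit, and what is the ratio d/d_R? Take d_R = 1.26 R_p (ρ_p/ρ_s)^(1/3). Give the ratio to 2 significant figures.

outside; d/d_R ≈ 3.1

d_R = 1.26 × (8000 km) × (5100/3000)^(1/3) = 12030 km
d/d_R = (37000) / (12030) = 3.1
Since d/d_R > 1, the body is outside the Roche limit.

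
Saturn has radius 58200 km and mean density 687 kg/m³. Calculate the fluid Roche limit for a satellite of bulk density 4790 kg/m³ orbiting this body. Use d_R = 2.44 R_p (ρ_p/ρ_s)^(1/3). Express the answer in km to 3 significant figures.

d_R = 2.44 × 58200 km × (687/4790)^(1/3)
    = 74300 km

74300 km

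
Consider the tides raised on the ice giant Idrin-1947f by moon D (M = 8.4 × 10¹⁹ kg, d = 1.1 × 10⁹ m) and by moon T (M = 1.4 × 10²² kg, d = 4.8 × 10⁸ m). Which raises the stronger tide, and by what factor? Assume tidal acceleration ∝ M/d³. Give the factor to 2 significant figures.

Moon T, by a factor of ≈ 2000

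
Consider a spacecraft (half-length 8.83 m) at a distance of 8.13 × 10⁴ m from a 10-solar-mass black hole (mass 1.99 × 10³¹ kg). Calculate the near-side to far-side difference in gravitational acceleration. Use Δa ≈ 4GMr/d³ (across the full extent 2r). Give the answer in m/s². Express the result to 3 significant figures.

8.73 × 10⁷ m/s²

Δa = 4GMr/d³
   = 4 × (6.674 × 10⁻¹¹) × (1.99 × 10³¹) × (8.83) / (8.13 × 10⁴)³
   = 8.73 × 10⁷ m/s²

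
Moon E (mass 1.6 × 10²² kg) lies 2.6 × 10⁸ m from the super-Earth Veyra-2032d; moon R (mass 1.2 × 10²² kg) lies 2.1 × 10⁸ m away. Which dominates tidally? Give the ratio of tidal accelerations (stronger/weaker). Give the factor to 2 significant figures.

Moon R, by a factor of ≈ 1.4

Tidal stretch scales as M/d³; compute that for each body.
Moon E: (1.6 × 10²²) / (2.6 × 10⁸)³ = 9.103 × 10⁻⁴
Moon R: (1.2 × 10²²) / (2.1 × 10⁸)³ = 1.296 × 10⁻³
Ratio (larger/smaller) = 1.4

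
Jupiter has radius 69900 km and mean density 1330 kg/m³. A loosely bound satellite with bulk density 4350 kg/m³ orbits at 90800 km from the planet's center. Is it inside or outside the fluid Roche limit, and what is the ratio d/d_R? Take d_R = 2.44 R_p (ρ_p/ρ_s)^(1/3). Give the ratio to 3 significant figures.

inside; d/d_R ≈ 0.790

d_R = 2.44 × (69900 km) × (1330/4350)^(1/3) = 1.149 × 10⁵ km
d/d_R = (90800) / (1.149 × 10⁵) = 0.790
Since d/d_R < 1, the body is inside the Roche limit.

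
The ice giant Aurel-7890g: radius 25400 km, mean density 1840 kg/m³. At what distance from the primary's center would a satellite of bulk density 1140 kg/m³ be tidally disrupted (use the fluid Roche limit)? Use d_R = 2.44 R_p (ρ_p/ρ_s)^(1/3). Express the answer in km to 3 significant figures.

72700 km

d_R = 2.44 × 25400 km × (1840/1140)^(1/3)
    = 72700 km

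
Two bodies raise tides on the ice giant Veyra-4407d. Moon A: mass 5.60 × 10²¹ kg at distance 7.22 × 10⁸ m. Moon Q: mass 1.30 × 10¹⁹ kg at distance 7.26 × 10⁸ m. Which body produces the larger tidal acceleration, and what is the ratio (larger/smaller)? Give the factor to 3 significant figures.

The tide-raising term goes as M/d³ (the gradient of a 1/d² field).
Moon A: (5.60 × 10²¹) / (7.22 × 10⁸)³ = 1.488 × 10⁻⁵
Moon Q: (1.30 × 10¹⁹) / (7.26 × 10⁸)³ = 3.397 × 10⁻⁸
Ratio (larger/smaller) = 438

Moon A, by a factor of ≈ 438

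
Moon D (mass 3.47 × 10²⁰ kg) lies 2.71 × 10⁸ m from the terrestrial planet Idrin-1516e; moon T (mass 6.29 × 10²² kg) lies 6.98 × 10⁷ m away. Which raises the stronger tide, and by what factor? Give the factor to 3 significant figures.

Moon T, by a factor of ≈ 10600

Tidal acceleration ∝ M/d³, so compare M/d³ for each.
Moon D: (3.47 × 10²⁰) / (2.71 × 10⁸)³ = 1.743 × 10⁻⁵
Moon T: (6.29 × 10²²) / (6.98 × 10⁷)³ = 1.850 × 10⁻¹
Ratio (larger/smaller) = 10600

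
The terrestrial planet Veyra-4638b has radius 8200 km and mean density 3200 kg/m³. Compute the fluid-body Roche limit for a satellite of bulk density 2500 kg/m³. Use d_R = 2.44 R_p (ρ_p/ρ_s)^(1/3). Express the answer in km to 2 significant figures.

d_R = 2.44 × 8200 km × (3200/2500)^(1/3)
    = 22000 km

22000 km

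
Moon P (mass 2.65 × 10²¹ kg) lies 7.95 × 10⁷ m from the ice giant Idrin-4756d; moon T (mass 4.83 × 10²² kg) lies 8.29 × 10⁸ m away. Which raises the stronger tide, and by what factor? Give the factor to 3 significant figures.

Moon P, by a factor of ≈ 62.2

The tide-raising term goes as M/d³ (the gradient of a 1/d² field).
Moon P: (2.65 × 10²¹) / (7.95 × 10⁷)³ = 5.274 × 10⁻³
Moon T: (4.83 × 10²²) / (8.29 × 10⁸)³ = 8.478 × 10⁻⁵
Ratio (larger/smaller) = 62.2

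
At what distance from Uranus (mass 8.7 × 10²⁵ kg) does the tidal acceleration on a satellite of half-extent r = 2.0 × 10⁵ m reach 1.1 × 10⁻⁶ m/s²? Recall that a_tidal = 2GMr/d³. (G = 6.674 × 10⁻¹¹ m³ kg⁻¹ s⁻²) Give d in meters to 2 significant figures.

2GMr/d³ = a_tidal  ⇒  d = (2GMr / a_tidal)^(1/3)
d = (2 × 6.674×10⁻¹¹ × (8.7 × 10²⁵) × (2.0 × 10⁵) / (1.1 × 10⁻⁶))^(1/3)
  = 1.3 × 10⁹ m

1.3 × 10⁹ m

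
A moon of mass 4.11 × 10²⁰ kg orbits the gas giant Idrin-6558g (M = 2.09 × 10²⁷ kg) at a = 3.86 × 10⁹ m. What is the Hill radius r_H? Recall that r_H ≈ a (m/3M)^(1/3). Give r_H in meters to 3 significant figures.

r_H ≈ a (m/3M)^(1/3)
    = (3.86 × 10⁹) × (4.11 × 10²⁰ / (3 × 2.09 × 10²⁷))^(1/3)
    = 1.56 × 10⁷ m

1.56 × 10⁷ m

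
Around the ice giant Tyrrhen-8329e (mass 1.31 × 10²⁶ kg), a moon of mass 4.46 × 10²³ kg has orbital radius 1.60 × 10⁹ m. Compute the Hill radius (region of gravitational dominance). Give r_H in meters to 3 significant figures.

r_H ≈ a (m/3M)^(1/3)
    = (1.60 × 10⁹) × (4.46 × 10²³ / (3 × 1.31 × 10²⁶))^(1/3)
    = 1.67 × 10⁸ m

1.67 × 10⁸ m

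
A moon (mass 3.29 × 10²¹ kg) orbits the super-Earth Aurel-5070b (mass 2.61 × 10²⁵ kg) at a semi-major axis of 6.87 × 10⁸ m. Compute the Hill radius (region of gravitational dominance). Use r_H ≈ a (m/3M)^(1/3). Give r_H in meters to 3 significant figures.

2.39 × 10⁷ m

r_H ≈ a (m/3M)^(1/3)
    = (6.87 × 10⁸) × (3.29 × 10²¹ / (3 × 2.61 × 10²⁵))^(1/3)
    = 2.39 × 10⁷ m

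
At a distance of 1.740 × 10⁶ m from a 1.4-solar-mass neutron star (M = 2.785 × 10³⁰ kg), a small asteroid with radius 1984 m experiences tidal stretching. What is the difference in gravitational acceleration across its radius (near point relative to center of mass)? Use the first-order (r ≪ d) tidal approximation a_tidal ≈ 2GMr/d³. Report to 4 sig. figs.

Δg = 2GMr/d³
   = 2 × (6.674 × 10⁻¹¹) × (2.785 × 10³⁰) × (1984) / (1.740 × 10⁶)³
   = 1.400 × 10⁵ m/s²

1.400 × 10⁵ m/s²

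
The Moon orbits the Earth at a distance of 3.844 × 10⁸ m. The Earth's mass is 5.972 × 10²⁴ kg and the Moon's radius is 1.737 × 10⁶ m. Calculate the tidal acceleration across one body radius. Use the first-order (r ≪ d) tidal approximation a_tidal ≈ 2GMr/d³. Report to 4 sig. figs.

Δa = 2GMr/d³
   = 2 × (6.674 × 10⁻¹¹) × (5.972 × 10²⁴) × (1.737 × 10⁶) / (3.844 × 10⁸)³
   = 2.438 × 10⁻⁵ m/s²

2.438 × 10⁻⁵ m/s²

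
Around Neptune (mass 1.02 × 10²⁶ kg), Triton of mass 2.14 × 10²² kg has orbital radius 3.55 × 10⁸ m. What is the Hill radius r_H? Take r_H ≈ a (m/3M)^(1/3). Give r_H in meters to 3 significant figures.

1.46 × 10⁷ m

r_H ≈ a (m/3M)^(1/3)
    = (3.55 × 10⁸) × (2.14 × 10²² / (3 × 1.02 × 10²⁶))^(1/3)
    = 1.46 × 10⁷ m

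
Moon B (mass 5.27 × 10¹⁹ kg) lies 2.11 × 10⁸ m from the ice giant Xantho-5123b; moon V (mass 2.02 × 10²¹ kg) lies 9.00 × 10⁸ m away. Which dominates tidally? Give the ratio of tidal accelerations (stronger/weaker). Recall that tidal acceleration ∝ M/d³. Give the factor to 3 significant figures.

Moon B, by a factor of ≈ 2.02

The tide-raising term goes as M/d³ (the gradient of a 1/d² field).
Moon B: (5.27 × 10¹⁹) / (2.11 × 10⁸)³ = 5.610 × 10⁻⁶
Moon V: (2.02 × 10²¹) / (9.00 × 10⁸)³ = 2.771 × 10⁻⁶
Ratio (larger/smaller) = 2.02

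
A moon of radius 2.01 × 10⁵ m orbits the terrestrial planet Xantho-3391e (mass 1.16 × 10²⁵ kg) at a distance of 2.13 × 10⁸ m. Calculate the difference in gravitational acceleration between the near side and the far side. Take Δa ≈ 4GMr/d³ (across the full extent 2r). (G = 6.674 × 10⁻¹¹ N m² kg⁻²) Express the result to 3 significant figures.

6.44 × 10⁻⁵ m/s²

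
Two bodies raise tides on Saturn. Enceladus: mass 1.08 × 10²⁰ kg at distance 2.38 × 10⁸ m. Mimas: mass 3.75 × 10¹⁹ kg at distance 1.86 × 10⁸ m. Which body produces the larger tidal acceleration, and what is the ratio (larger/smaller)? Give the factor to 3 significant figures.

Compare M/d³ for the two perturbers:
Enceladus: (1.08 × 10²⁰) / (2.38 × 10⁸)³ = 8.011 × 10⁻⁶
Mimas: (3.75 × 10¹⁹) / (1.86 × 10⁸)³ = 5.828 × 10⁻⁶
Ratio (larger/smaller) = 1.37

Enceladus, by a factor of ≈ 1.37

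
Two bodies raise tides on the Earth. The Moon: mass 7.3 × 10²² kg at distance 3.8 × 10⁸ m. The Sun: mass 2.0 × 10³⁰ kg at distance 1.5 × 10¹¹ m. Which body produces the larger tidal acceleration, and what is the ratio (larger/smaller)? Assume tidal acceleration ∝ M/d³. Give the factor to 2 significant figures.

The Moon, by a factor of ≈ 2.2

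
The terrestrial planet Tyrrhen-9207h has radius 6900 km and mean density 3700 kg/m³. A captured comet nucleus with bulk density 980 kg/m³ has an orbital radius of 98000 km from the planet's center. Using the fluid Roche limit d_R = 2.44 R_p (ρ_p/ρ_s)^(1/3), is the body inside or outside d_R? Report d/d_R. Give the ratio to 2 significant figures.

d_R = 2.44 × (6900 km) × (3700/980)^(1/3) = 26220 km
d/d_R = (98000) / (26220) = 3.7
Since d/d_R > 1, the body is outside the Roche limit.

outside; d/d_R ≈ 3.7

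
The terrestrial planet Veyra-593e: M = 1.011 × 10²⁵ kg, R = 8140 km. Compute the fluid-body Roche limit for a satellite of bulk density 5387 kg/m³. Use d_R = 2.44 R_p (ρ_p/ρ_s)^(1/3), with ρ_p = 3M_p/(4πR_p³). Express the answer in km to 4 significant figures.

18670 km

ρ_p = 3M_p/(4πR_p³) = 3 × (1.011 × 10²⁵) / (4π × (8.140 × 10⁶ m)³) = 4475 kg/m³
d_R = 2.44 × 8140 km × (4475/5387)^(1/3)
    = 18670 km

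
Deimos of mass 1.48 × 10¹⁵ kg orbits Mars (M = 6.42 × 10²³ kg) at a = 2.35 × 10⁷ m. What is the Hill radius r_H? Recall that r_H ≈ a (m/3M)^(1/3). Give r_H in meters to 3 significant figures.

2.15 × 10⁴ m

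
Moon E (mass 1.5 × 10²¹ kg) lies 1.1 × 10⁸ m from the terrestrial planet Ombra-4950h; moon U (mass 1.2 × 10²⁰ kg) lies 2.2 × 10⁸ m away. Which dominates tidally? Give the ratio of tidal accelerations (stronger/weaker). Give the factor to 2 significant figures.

Tidal stretch scales as M/d³; compute that for each body.
Moon E: (1.5 × 10²¹) / (1.1 × 10⁸)³ = 1.127 × 10⁻³
Moon U: (1.2 × 10²⁰) / (2.2 × 10⁸)³ = 1.127 × 10⁻⁵
Ratio (larger/smaller) = 100

Moon E, by a factor of ≈ 100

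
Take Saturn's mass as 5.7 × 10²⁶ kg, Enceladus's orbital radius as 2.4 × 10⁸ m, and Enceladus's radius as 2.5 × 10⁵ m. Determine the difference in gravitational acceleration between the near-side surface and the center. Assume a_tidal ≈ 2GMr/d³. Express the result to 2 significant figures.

1.4 × 10⁻³ m/s²

Since r ≪ d, expand the inverse-square field across one radius to get the leading 2GMr/d³ term.
a_tidal = 2GMr/d³
        = 2 × (6.674 × 10⁻¹¹) × (5.7 × 10²⁶) × (2.5 × 10⁵) / (2.4 × 10⁸)³
        = 1.4 × 10⁻³ m/s²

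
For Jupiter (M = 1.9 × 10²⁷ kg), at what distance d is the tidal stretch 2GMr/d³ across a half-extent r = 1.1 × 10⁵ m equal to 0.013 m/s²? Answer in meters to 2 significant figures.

1.3 × 10⁸ m

2GMr/d³ = a_tidal  ⇒  d = (2GMr / a_tidal)^(1/3)
d = (2 × 6.674×10⁻¹¹ × (1.9 × 10²⁷) × (1.1 × 10⁵) / (0.013))^(1/3)
  = 1.3 × 10⁸ m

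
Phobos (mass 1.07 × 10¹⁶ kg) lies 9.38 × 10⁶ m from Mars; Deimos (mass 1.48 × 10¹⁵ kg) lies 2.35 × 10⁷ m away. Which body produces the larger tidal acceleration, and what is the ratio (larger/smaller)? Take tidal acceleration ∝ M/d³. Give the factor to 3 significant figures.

Tidal acceleration ∝ M/d³, so compare M/d³ for each.
Phobos: (1.07 × 10¹⁶) / (9.38 × 10⁶)³ = 1.297 × 10⁻⁵
Deimos: (1.48 × 10¹⁵) / (2.35 × 10⁷)³ = 1.140 × 10⁻⁷
Ratio (larger/smaller) = 114

Phobos, by a factor of ≈ 114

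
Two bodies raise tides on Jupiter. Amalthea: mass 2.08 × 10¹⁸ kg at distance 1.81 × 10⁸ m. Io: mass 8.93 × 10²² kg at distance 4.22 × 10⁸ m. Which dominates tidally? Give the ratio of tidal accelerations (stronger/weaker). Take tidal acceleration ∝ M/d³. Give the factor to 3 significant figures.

Io, by a factor of ≈ 3390

The tide-raising term goes as M/d³ (the gradient of a 1/d² field).
Amalthea: (2.08 × 10¹⁸) / (1.81 × 10⁸)³ = 3.508 × 10⁻⁷
Io: (8.93 × 10²²) / (4.22 × 10⁸)³ = 1.188 × 10⁻³
Ratio (larger/smaller) = 3390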